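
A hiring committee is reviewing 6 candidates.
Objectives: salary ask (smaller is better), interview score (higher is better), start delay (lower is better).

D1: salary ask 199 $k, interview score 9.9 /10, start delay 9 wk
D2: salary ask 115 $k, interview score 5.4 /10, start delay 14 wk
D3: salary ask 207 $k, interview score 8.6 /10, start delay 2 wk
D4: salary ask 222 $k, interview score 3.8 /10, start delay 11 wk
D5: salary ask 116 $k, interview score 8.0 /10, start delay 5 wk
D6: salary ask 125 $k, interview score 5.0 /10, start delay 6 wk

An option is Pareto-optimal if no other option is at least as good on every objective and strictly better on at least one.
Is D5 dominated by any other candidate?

No

D1: worse on salary ask (199 vs 116).
D2: worse on interview score (5.4 vs 8.0).
D3: worse on salary ask (207 vs 116).
D4: worse on salary ask (222 vs 116).
D6: worse on salary ask (125 vs 116).
No option is at least as good as D5 on every objective and strictly better on one.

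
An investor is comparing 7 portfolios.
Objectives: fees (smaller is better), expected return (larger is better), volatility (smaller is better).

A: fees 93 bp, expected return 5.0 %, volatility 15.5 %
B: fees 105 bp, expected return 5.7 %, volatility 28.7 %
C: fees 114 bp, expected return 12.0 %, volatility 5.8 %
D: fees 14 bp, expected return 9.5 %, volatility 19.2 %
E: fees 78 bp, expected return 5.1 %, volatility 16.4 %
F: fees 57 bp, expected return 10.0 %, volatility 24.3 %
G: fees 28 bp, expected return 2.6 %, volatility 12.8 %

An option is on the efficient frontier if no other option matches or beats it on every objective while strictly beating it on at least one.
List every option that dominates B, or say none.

D: fees 14≤105, expected return 9.5≥5.7, volatility 19.2≤28.7 — dominates B.
F: fees 57≤105, expected return 10.0≥5.7, volatility 24.3≤28.7 — dominates B.
Others (A, C, E, G) are each worse than B on at least one objective.

D, F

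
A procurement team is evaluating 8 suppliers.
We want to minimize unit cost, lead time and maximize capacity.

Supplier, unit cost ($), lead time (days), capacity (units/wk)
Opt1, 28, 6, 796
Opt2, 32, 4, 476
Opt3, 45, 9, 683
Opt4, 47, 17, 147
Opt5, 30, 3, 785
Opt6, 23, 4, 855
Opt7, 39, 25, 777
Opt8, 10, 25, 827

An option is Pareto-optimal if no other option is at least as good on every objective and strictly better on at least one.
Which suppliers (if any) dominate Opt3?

Opt1, Opt5, Opt6

Opt1: unit cost 28≤45, lead time 6≤9, capacity 796≥683 — dominates Opt3.
Opt5: unit cost 30≤45, lead time 3≤9, capacity 785≥683 — dominates Opt3.
Opt6: unit cost 23≤45, lead time 4≤9, capacity 855≥683 — dominates Opt3.
Others (Opt2, Opt4, Opt7, Opt8) are each worse than Opt3 on at least one objective.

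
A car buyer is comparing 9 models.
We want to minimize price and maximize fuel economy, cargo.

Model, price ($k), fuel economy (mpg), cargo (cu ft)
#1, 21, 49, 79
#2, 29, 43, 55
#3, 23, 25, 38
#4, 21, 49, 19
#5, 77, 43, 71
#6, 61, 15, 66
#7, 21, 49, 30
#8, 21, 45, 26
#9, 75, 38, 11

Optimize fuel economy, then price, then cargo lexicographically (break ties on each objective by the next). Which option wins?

First maximize fuel economy: best is 49, kept {#1, #4, #7}.
Then minimize price: best is 21, kept {#1, #4, #7}.
Then maximize cargo: best is 79, kept {#1}.

#1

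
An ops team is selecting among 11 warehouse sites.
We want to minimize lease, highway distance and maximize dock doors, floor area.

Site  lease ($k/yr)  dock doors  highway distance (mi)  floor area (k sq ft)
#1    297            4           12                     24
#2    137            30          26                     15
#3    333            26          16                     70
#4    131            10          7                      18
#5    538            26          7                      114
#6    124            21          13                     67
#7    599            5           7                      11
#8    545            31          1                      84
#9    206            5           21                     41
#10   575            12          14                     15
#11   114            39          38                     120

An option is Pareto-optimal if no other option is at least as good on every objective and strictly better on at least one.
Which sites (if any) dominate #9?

#6: lease 124≤206, dock doors 21≥5, highway distance 13≤21, floor area 67≥41 — dominates #9.
Others (#1, #2, #3, #4, #5, #7, #8, #10, #11) are each worse than #9 on at least one objective.

#6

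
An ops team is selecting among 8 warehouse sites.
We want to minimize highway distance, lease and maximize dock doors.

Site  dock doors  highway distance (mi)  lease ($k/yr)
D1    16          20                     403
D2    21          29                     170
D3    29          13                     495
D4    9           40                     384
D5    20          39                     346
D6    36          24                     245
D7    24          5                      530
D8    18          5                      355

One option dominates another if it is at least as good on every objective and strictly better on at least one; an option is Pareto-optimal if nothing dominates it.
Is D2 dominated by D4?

D4 vs D2: D4 is worse on dock doors (9 vs 21), so it does not dominate D2.

No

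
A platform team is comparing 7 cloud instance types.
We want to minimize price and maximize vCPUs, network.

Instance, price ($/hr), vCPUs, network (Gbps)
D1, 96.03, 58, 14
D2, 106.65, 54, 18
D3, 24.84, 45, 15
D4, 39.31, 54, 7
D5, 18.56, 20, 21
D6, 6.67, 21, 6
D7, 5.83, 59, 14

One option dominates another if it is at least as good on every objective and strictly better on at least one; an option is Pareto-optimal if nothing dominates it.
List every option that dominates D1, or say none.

D7

D7: price 5.83≤96.03, vCPUs 59≥58, network 14≥14 — dominates D1.
Others (D2, D3, D4, D5, D6) are each worse than D1 on at least one objective.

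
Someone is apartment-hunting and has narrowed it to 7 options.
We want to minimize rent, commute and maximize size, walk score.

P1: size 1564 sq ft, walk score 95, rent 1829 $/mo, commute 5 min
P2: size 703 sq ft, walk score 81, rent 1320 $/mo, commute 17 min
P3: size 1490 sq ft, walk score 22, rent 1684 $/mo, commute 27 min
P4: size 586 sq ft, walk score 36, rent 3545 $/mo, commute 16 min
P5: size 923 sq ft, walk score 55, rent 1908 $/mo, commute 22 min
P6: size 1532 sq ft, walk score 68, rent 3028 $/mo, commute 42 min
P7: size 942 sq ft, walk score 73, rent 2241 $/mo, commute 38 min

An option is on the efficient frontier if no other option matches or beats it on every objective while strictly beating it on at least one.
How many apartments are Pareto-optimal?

P1: not dominated (best size).
P2: not dominated (best rent).
P3: not dominated.
P4: dominated by P1 (size 1564≥586, walk score 95≥36, rent 1829≤3545, commute 5≤16).
P5: dominated by P1 (size 1564≥923, walk score 95≥55, rent 1829≤1908, commute 5≤22).
P6: dominated by P1 (size 1564≥1532, walk score 95≥68, rent 1829≤3028, commute 5≤42).
P7: dominated by P1 (size 1564≥942, walk score 95≥73, rent 1829≤2241, commute 5≤38).
Pareto-optimal: P1, P2, P3 → 3.

3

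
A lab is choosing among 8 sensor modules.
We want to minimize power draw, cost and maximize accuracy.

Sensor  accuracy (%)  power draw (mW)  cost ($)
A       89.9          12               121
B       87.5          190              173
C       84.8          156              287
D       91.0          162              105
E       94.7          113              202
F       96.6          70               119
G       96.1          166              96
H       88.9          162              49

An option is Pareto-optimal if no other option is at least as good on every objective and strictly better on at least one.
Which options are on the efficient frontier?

A, D, F, G, H

A: not dominated (best power draw).
B: dominated by A (accuracy 89.9≥87.5, power draw 12≤190, cost 121≤173).
C: dominated by A (accuracy 89.9≥84.8, power draw 12≤156, cost 121≤287).
D: not dominated.
E: dominated by F (accuracy 96.6≥94.7, power draw 70≤113, cost 119≤202).
F: not dominated (best accuracy).
G: not dominated.
H: not dominated (best cost).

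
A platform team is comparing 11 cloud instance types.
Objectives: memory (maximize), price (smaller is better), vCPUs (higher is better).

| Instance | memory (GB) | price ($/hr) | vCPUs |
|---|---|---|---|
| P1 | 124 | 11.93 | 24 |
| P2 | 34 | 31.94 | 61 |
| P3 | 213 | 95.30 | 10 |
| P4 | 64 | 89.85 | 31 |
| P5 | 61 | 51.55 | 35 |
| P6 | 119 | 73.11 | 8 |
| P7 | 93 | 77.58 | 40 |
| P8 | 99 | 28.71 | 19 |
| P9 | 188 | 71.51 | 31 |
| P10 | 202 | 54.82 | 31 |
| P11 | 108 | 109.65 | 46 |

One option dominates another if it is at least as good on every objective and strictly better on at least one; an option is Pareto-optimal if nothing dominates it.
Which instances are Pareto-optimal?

P1: not dominated (best price).
P2: not dominated (best vCPUs).
P3: not dominated (best memory).
P4: dominated by P7 (memory 93≥64, price 77.58≤89.85, vCPUs 40≥31).
P5: not dominated.
P6: dominated by P1 (memory 124≥119, price 11.93≤73.11, vCPUs 24≥8).
P7: not dominated.
P8: dominated by P1 (memory 124≥99, price 11.93≤28.71, vCPUs 24≥19).
P9: dominated by P10 (memory 202≥188, price 54.82≤71.51, vCPUs 31≥31).
P10: not dominated.
P11: not dominated.

P1, P2, P3, P5, P7, P10, P11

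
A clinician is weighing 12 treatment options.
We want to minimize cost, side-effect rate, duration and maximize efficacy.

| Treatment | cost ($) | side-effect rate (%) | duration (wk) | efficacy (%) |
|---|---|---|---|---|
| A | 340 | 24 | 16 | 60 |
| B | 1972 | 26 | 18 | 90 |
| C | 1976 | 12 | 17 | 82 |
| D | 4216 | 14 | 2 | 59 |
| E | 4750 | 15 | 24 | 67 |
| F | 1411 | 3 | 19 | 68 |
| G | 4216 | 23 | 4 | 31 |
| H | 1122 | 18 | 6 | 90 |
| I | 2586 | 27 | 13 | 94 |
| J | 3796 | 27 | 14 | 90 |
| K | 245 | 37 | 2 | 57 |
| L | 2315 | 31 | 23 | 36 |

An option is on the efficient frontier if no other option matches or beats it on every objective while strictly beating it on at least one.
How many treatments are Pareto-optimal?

7

A: not dominated.
B: dominated by H (cost 1122≤1972, side-effect rate 18≤26, duration 6≤18, efficacy 90≥90).
C: not dominated.
D: not dominated.
E: dominated by C (cost 1976≤4750, side-effect rate 12≤15, duration 17≤24, efficacy 82≥67).
F: not dominated (best side-effect rate).
G: dominated by D (cost 4216≤4216, side-effect rate 14≤23, duration 2≤4, efficacy 59≥31).
H: not dominated.
I: not dominated (best efficacy).
J: dominated by H (cost 1122≤3796, side-effect rate 18≤27, duration 6≤14, efficacy 90≥90).
K: not dominated (best cost).
L: dominated by A (cost 340≤2315, side-effect rate 24≤31, duration 16≤23, efficacy 60≥36).
Pareto-optimal: A, C, D, F, H, I, K → 7.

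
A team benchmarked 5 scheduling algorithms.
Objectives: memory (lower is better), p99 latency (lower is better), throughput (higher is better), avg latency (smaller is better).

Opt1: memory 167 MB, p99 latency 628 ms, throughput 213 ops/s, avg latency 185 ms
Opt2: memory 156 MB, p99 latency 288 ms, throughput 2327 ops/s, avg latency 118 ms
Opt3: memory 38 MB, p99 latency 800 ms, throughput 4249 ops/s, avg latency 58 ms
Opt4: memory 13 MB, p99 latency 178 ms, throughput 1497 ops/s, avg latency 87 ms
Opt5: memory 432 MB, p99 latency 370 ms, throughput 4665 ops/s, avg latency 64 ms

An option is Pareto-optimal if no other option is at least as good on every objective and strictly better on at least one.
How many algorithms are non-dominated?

4

Opt1: dominated by Opt2 (memory 156≤167, p99 latency 288≤628, throughput 2327≥213, avg latency 118≤185).
Opt2: not dominated.
Opt3: not dominated (best avg latency).
Opt4: not dominated (best memory).
Opt5: not dominated (best throughput).
Pareto-optimal: Opt2, Opt3, Opt4, Opt5 → 4.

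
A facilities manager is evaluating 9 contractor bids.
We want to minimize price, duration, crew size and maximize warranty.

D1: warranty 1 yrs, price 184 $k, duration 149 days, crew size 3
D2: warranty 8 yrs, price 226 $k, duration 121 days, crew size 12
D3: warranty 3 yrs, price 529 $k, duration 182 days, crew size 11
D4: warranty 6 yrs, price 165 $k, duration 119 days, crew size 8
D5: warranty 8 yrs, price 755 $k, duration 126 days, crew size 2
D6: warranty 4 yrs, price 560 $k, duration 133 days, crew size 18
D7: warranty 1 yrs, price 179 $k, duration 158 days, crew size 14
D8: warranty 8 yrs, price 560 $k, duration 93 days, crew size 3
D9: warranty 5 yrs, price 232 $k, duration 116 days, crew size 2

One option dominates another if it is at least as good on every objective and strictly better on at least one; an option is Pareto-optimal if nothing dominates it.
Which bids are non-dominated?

D1, D2, D4, D5, D8, D9

D1: not dominated.
D2: not dominated.
D3: dominated by D4 (warranty 6≥3, price 165≤529, duration 119≤182, crew size 8≤11).
D4: not dominated (best price).
D5: not dominated.
D6: dominated by D2 (warranty 8≥4, price 226≤560, duration 121≤133, crew size 12≤18).
D7: dominated by D4 (warranty 6≥1, price 165≤179, duration 119≤158, crew size 8≤14).
D8: not dominated (best duration).
D9: not dominated.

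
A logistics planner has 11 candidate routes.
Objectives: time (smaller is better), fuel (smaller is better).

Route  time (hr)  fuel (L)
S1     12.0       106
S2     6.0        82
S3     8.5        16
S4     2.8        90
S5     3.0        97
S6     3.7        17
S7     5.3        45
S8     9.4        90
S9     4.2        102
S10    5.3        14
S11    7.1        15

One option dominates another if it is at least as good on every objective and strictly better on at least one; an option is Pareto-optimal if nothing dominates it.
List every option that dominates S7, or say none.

S6: time 3.7≤5.3, fuel 17≤45 — dominates S7.
S10: time 5.3≤5.3, fuel 14≤45 — dominates S7.
Others (S1, S2, S3, S4, S5, S8, S9, S11) are each worse than S7 on at least one objective.

S6, S10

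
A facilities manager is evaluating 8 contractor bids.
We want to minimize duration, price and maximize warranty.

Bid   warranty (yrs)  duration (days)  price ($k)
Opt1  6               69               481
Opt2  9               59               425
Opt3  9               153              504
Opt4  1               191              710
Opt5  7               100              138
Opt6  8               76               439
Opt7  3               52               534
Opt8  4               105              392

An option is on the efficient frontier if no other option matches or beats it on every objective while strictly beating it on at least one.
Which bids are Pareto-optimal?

Opt2, Opt5, Opt7

Opt1: dominated by Opt2 (warranty 9≥6, duration 59≤69, price 425≤481).
Opt2: not dominated.
Opt3: dominated by Opt2 (warranty 9≥9, duration 59≤153, price 425≤504).
Opt4: dominated by Opt1 (warranty 6≥1, duration 69≤191, price 481≤710).
Opt5: not dominated (best price).
Opt6: dominated by Opt2 (warranty 9≥8, duration 59≤76, price 425≤439).
Opt7: not dominated (best duration).
Opt8: dominated by Opt5 (warranty 7≥4, duration 100≤105, price 138≤392).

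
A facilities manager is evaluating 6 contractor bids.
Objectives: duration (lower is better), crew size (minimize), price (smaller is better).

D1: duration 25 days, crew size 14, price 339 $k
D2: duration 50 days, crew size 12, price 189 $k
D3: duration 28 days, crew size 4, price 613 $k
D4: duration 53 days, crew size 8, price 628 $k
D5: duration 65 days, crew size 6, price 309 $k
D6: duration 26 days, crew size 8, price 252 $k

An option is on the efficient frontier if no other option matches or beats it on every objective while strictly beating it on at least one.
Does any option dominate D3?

No

D1: worse on crew size (14 vs 4).
D2: worse on duration (50 vs 28).
D4: worse on duration (53 vs 28).
D5: worse on duration (65 vs 28).
D6: worse on crew size (8 vs 4).
No option is at least as good as D3 on every objective and strictly better on one.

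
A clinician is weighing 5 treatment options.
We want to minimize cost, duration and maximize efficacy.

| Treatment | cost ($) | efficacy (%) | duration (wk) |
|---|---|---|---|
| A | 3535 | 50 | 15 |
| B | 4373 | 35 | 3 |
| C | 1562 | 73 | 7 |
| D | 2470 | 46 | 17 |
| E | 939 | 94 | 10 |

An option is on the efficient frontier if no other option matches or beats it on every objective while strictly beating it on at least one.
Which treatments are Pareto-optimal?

B, C, E

A: dominated by C (cost 1562≤3535, efficacy 73≥50, duration 7≤15).
B: not dominated (best duration).
C: not dominated.
D: dominated by C (cost 1562≤2470, efficacy 73≥46, duration 7≤17).
E: not dominated (best cost).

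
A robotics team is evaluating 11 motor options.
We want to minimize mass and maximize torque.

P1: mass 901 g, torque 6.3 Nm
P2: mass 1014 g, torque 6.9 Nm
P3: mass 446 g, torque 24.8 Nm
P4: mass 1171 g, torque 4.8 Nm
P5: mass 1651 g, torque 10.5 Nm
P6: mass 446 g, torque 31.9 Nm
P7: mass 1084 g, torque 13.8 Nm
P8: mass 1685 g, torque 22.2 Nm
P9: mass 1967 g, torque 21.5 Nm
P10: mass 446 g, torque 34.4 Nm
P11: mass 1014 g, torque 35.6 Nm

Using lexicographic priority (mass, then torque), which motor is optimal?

First minimize mass: best is 446, kept {P3, P6, P10}.
Then maximize torque: best is 34.4, kept {P10}.

P10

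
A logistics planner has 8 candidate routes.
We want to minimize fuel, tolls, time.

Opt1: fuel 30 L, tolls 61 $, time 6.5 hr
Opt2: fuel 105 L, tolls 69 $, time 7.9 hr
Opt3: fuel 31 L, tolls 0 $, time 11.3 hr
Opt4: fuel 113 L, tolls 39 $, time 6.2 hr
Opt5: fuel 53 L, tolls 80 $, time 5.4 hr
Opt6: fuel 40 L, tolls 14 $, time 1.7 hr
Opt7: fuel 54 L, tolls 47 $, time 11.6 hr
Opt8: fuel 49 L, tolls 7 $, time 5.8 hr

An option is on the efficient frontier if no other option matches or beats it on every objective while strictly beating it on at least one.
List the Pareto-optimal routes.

Opt1, Opt3, Opt6, Opt8

Opt1: not dominated (best fuel).
Opt2: dominated by Opt1 (fuel 30≤105, tolls 61≤69, time 6.5≤7.9).
Opt3: not dominated (best tolls).
Opt4: dominated by Opt6 (fuel 40≤113, tolls 14≤39, time 1.7≤6.2).
Opt5: dominated by Opt6 (fuel 40≤53, tolls 14≤80, time 1.7≤5.4).
Opt6: not dominated (best time).
Opt7: dominated by Opt3 (fuel 31≤54, tolls 0≤47, time 11.3≤11.6).
Opt8: not dominated.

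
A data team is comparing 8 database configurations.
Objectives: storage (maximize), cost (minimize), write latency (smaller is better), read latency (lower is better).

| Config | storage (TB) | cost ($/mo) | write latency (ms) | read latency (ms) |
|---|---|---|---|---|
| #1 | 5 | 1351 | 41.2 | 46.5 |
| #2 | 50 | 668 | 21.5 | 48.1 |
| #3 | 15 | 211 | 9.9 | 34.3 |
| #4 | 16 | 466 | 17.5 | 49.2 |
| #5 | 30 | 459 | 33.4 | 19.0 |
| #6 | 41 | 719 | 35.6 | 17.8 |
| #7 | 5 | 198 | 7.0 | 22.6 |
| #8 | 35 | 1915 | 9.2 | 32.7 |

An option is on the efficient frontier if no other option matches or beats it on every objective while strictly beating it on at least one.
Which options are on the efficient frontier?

#2, #3, #4, #5, #6, #7, #8

#1: dominated by #3 (storage 15≥5, cost 211≤1351, write latency 9.9≤41.2, read latency 34.3≤46.5).
#2: not dominated (best storage).
#3: not dominated.
#4: not dominated.
#5: not dominated.
#6: not dominated (best read latency).
#7: not dominated (best cost).
#8: not dominated.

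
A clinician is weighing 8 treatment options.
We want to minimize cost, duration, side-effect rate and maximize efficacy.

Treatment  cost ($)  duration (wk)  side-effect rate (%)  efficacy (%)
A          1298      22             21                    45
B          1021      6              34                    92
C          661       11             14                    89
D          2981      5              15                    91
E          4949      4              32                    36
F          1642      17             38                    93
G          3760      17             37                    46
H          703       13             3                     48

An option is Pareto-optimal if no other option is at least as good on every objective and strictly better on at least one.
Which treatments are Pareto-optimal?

B, C, D, E, F, H

A: dominated by C (cost 661≤1298, duration 11≤22, side-effect rate 14≤21, efficacy 89≥45).
B: not dominated.
C: not dominated (best cost).
D: not dominated.
E: not dominated (best duration).
F: not dominated (best efficacy).
G: dominated by B (cost 1021≤3760, duration 6≤17, side-effect rate 34≤37, efficacy 92≥46).
H: not dominated (best side-effect rate).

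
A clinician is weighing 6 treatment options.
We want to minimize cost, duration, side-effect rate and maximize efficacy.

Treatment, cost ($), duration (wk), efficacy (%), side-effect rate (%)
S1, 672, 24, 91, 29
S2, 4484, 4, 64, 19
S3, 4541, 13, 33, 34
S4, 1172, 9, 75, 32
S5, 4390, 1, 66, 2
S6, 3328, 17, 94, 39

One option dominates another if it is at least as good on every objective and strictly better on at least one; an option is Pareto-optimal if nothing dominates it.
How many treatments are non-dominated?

S1: not dominated (best cost).
S2: dominated by S5 (cost 4390≤4484, duration 1≤4, efficacy 66≥64, side-effect rate 2≤19).
S3: dominated by S2 (cost 4484≤4541, duration 4≤13, efficacy 64≥33, side-effect rate 19≤34).
S4: not dominated.
S5: not dominated (best duration).
S6: not dominated (best efficacy).
Pareto-optimal: S1, S4, S5, S6 → 4.

4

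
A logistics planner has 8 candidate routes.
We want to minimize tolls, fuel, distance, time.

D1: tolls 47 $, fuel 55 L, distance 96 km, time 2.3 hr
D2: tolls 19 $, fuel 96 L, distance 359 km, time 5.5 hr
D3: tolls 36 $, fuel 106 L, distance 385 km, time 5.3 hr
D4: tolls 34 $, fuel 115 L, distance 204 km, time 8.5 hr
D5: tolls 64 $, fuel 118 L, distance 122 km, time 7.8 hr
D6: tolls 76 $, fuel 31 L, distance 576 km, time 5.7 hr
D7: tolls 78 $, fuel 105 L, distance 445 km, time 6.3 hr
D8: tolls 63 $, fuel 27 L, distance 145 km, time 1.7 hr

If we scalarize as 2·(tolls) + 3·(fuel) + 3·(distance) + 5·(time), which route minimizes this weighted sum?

D1: 2·47 + 3·55 + 3·96 + 5·2.3 = 558.5
D2: 2·19 + 3·96 + 3·359 + 5·5.5 = 1430.5
D3: 2·36 + 3·106 + 3·385 + 5·5.3 = 1571.5
D4: 2·34 + 3·115 + 3·204 + 5·8.5 = 1067.5
D5: 2·64 + 3·118 + 3·122 + 5·7.8 = 887.0
D6: 2·76 + 3·31 + 3·576 + 5·5.7 = 2001.5
D7: 2·78 + 3·105 + 3·445 + 5·6.3 = 1837.5
D8: 2·63 + 3·27 + 3·145 + 5·1.7 = 650.5
Lowest: D1 at 558.5.

D1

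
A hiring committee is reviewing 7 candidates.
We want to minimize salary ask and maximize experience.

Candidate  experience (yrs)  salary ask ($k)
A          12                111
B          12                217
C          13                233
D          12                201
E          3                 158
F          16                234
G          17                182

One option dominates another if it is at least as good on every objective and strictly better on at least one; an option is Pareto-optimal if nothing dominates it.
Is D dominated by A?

Yes

A vs D: experience 12≥12, salary ask 111≤201 — A is at least as good on every objective with at least one strict improvement.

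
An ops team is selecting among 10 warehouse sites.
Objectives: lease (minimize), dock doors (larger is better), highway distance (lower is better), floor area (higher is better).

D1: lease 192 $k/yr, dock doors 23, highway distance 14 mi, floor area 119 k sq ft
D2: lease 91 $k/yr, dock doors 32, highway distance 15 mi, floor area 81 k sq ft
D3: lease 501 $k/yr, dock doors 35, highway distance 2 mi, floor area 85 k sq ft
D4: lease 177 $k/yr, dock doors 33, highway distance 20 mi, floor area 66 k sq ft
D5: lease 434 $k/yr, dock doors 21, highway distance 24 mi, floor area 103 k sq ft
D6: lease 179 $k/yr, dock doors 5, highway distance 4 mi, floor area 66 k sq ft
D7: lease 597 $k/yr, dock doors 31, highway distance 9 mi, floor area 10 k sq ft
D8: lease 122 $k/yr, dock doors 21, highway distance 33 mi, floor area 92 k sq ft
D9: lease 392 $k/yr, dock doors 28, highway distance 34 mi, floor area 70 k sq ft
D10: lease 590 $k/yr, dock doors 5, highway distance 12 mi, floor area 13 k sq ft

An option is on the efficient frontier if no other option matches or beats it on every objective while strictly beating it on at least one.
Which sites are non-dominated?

D1, D2, D3, D4, D6, D8

D1: not dominated (best floor area).
D2: not dominated (best lease).
D3: not dominated (best dock doors).
D4: not dominated.
D5: dominated by D1 (lease 192≤434, dock doors 23≥21, highway distance 14≤24, floor area 119≥103).
D6: not dominated.
D7: dominated by D3 (lease 501≤597, dock doors 35≥31, highway distance 2≤9, floor area 85≥10).
D8: not dominated.
D9: dominated by D2 (lease 91≤392, dock doors 32≥28, highway distance 15≤34, floor area 81≥70).
D10: dominated by D3 (lease 501≤590, dock doors 35≥5, highway distance 2≤12, floor area 85≥13).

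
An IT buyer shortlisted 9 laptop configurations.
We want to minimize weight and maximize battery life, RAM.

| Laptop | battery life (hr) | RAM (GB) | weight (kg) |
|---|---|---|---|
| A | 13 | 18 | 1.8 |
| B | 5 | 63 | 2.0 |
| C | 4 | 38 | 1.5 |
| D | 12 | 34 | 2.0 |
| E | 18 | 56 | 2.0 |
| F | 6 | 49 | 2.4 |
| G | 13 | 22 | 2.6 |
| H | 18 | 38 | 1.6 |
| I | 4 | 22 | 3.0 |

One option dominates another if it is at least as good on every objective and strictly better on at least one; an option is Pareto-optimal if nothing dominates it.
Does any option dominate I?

Yes

B vs I: battery life 5≥4, RAM 63≥22, weight 2.0≤3.0 — B is at least as good on every objective and strictly better on at least one, so B dominates I.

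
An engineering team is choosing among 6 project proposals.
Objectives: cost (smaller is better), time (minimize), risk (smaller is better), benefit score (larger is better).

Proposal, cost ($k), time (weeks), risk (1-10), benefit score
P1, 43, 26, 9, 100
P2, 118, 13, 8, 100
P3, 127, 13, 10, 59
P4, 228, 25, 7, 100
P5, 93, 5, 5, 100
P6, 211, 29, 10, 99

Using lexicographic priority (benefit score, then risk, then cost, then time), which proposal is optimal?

P5

First maximize benefit score: best is 100, kept {P1, P2, P4, P5}.
Then minimize risk: best is 5, kept {P5}.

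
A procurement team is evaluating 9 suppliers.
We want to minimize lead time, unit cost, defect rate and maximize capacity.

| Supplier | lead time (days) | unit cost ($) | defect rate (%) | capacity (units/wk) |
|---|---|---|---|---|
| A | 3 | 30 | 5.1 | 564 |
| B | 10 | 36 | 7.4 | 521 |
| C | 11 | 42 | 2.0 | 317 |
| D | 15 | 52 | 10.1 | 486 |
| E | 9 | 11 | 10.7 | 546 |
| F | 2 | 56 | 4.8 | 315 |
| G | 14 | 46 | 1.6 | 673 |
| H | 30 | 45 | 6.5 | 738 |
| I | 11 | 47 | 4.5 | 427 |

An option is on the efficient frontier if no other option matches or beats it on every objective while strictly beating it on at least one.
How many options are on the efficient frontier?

7

A: not dominated.
B: dominated by A (lead time 3≤10, unit cost 30≤36, defect rate 5.1≤7.4, capacity 564≥521).
C: not dominated.
D: dominated by A (lead time 3≤15, unit cost 30≤52, defect rate 5.1≤10.1, capacity 564≥486).
E: not dominated (best unit cost).
F: not dominated (best lead time).
G: not dominated (best defect rate).
H: not dominated (best capacity).
I: not dominated.
Pareto-optimal: A, C, E, F, G, H, I → 7.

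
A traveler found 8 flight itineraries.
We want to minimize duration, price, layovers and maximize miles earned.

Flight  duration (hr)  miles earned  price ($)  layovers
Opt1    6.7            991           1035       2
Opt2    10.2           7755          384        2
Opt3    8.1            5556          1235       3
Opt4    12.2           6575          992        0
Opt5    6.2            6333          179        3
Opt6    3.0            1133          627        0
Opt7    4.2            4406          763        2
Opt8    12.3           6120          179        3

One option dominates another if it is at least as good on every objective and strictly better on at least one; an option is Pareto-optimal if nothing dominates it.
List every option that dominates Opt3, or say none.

Opt5: duration 6.2≤8.1, miles earned 6333≥5556, price 179≤1235, layovers 3≤3 — dominates Opt3.
Others (Opt1, Opt2, Opt4, Opt6, Opt7, Opt8) are each worse than Opt3 on at least one objective.

Opt5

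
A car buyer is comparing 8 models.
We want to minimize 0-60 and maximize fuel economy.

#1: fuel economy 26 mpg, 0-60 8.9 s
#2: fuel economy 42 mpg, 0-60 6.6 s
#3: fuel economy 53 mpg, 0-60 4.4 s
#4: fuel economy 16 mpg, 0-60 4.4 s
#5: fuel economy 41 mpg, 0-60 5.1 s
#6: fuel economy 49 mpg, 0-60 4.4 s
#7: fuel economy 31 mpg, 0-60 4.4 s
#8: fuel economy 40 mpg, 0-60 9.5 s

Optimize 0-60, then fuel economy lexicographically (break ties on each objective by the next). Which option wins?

#3

First minimize 0-60: best is 4.4, kept {#3, #4, #6, #7}.
Then maximize fuel economy: best is 53, kept {#3}.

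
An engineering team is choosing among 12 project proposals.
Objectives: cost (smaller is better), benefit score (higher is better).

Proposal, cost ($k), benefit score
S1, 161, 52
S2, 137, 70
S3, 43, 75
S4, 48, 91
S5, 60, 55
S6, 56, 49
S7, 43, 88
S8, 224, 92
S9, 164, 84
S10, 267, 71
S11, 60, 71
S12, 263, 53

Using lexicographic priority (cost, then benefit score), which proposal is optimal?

S7

First minimize cost: best is 43, kept {S3, S7}.
Then maximize benefit score: best is 88, kept {S7}.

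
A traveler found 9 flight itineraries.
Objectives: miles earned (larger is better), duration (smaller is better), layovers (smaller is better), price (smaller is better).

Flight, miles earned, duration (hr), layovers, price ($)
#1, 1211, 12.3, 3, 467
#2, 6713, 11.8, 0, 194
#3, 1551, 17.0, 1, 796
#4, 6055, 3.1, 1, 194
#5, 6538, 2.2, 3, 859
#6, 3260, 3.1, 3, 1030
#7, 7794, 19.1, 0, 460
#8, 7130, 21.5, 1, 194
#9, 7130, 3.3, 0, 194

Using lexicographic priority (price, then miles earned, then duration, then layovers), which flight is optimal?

#9

First minimize price: best is 194, kept {#2, #4, #8, #9}.
Then maximize miles earned: best is 7130, kept {#8, #9}.
Then minimize duration: best is 3.3, kept {#9}.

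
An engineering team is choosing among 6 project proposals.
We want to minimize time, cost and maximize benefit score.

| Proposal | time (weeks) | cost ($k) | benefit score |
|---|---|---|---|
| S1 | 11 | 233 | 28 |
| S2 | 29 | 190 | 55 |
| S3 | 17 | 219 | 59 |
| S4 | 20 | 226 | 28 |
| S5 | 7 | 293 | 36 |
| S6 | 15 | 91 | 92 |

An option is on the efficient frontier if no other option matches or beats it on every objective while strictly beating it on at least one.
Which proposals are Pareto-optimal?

S1, S5, S6

S1: not dominated.
S2: dominated by S6 (time 15≤29, cost 91≤190, benefit score 92≥55).
S3: dominated by S6 (time 15≤17, cost 91≤219, benefit score 92≥59).
S4: dominated by S3 (time 17≤20, cost 219≤226, benefit score 59≥28).
S5: not dominated (best time).
S6: not dominated (best cost).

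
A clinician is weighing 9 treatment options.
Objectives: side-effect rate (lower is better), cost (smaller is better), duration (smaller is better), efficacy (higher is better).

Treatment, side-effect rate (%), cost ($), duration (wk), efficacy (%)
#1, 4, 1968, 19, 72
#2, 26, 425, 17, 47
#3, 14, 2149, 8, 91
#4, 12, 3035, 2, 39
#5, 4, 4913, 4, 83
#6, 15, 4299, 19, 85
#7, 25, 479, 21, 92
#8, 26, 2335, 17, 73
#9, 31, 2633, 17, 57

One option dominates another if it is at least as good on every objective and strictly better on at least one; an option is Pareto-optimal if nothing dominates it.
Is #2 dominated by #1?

#1 vs #2: #1 is worse on cost (1968 vs 425), so it does not dominate #2.

No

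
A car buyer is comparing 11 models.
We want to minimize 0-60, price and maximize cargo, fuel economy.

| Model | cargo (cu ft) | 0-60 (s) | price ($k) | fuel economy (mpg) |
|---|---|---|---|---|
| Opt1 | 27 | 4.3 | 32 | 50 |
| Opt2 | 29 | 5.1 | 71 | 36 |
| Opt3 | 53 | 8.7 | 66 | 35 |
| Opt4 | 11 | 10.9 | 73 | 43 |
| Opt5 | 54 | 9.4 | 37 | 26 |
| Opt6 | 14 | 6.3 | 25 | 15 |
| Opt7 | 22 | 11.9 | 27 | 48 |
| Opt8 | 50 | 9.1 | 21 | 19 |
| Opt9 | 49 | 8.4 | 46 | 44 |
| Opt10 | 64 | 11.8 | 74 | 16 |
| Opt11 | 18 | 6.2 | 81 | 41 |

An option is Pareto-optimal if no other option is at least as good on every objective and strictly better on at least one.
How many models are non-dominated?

Opt1: not dominated (best 0-60).
Opt2: not dominated.
Opt3: not dominated.
Opt4: dominated by Opt1 (cargo 27≥11, 0-60 4.3≤10.9, price 32≤73, fuel economy 50≥43).
Opt5: not dominated.
Opt6: not dominated.
Opt7: not dominated.
Opt8: not dominated (best price).
Opt9: not dominated.
Opt10: not dominated (best cargo).
Opt11: dominated by Opt1 (cargo 27≥18, 0-60 4.3≤6.2, price 32≤81, fuel economy 50≥41).
Pareto-optimal: Opt1, Opt2, Opt3, Opt5, Opt6, Opt7, Opt8, Opt9, Opt10 → 9.

9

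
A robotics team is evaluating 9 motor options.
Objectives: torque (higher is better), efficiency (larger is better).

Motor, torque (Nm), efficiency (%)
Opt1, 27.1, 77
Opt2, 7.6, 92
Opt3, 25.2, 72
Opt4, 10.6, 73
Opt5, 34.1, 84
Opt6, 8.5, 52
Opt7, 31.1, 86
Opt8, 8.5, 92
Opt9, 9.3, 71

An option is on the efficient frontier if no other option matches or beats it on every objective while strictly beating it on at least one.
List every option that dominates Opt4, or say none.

Opt1: torque 27.1≥10.6, efficiency 77≥73 — dominates Opt4.
Opt5: torque 34.1≥10.6, efficiency 84≥73 — dominates Opt4.
Opt7: torque 31.1≥10.6, efficiency 86≥73 — dominates Opt4.
Others (Opt2, Opt3, Opt6, Opt8, Opt9) are each worse than Opt4 on at least one objective.

Opt1, Opt5, Opt7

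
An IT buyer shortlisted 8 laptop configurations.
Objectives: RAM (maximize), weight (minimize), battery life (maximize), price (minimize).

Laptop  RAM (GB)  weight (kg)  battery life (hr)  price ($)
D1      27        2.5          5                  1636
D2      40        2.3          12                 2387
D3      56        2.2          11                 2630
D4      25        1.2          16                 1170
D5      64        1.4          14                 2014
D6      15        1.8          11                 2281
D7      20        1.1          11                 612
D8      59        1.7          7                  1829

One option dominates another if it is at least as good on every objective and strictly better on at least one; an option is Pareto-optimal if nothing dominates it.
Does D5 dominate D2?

D5 vs D2: RAM 64≥40, weight 1.4≤2.3, battery life 14≥12, price 2014≤2387 — D5 is at least as good on every objective with at least one strict improvement.

Yes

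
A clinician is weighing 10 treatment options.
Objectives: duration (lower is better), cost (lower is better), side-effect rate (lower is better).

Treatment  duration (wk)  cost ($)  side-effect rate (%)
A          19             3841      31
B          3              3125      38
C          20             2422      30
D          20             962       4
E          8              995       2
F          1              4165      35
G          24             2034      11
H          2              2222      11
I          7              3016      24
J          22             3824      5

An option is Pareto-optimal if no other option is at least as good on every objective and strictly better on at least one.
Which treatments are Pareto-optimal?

D, E, F, H

A: dominated by E (duration 8≤19, cost 995≤3841, side-effect rate 2≤31).
B: dominated by H (duration 2≤3, cost 2222≤3125, side-effect rate 11≤38).
C: dominated by D (duration 20≤20, cost 962≤2422, side-effect rate 4≤30).
D: not dominated (best cost).
E: not dominated (best side-effect rate).
F: not dominated (best duration).
G: dominated by D (duration 20≤24, cost 962≤2034, side-effect rate 4≤11).
H: not dominated.
I: dominated by H (duration 2≤7, cost 2222≤3016, side-effect rate 11≤24).
J: dominated by D (duration 20≤22, cost 962≤3824, side-effect rate 4≤5).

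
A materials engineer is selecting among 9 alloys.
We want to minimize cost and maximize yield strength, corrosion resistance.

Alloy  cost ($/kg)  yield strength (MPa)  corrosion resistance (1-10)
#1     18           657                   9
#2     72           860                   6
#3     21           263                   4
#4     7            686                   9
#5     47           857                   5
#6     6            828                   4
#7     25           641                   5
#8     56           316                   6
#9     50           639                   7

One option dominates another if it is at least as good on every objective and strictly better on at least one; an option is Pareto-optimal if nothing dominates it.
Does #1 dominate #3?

#1 vs #3: cost 18≤21, yield strength 657≥263, corrosion resistance 9≥4 — #1 is at least as good on every objective with at least one strict improvement.

Yes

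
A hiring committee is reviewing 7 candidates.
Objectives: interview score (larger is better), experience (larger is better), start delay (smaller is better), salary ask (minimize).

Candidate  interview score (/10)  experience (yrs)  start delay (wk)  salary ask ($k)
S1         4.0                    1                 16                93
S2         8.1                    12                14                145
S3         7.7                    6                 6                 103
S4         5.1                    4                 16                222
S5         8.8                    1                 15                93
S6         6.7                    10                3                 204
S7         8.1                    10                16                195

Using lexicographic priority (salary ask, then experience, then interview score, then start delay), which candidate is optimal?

S5

First minimize salary ask: best is 93, kept {S1, S5}.
Then maximize experience: best is 1, kept {S1, S5}.
Then maximize interview score: best is 8.8, kept {S5}.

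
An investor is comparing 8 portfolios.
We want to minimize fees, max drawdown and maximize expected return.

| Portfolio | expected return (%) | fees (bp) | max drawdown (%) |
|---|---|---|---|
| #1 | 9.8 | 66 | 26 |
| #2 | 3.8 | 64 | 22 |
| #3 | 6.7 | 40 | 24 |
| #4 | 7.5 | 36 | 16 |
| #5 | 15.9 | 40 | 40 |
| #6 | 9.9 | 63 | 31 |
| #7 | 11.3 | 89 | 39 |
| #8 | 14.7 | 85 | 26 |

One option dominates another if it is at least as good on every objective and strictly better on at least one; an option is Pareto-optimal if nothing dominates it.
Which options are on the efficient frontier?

#1: not dominated.
#2: dominated by #4 (expected return 7.5≥3.8, fees 36≤64, max drawdown 16≤22).
#3: dominated by #4 (expected return 7.5≥6.7, fees 36≤40, max drawdown 16≤24).
#4: not dominated (best fees).
#5: not dominated (best expected return).
#6: not dominated.
#7: dominated by #8 (expected return 14.7≥11.3, fees 85≤89, max drawdown 26≤39).
#8: not dominated.

#1, #4, #5, #6, #8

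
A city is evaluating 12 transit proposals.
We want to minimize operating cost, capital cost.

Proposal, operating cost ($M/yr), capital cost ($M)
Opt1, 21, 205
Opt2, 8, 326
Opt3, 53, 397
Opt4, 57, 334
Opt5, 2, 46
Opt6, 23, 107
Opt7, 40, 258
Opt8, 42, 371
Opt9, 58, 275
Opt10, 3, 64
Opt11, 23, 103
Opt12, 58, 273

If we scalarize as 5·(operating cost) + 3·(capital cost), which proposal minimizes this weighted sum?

Opt1: 5·21 + 3·205 = 720
Opt2: 5·8 + 3·326 = 1018
Opt3: 5·53 + 3·397 = 1456
Opt4: 5·57 + 3·334 = 1287
Opt5: 5·2 + 3·46 = 148
Opt6: 5·23 + 3·107 = 436
Opt7: 5·40 + 3·258 = 974
Opt8: 5·42 + 3·371 = 1323
Opt9: 5·58 + 3·275 = 1115
Opt10: 5·3 + 3·64 = 207
Opt11: 5·23 + 3·103 = 424
Opt12: 5·58 + 3·273 = 1109
Lowest: Opt5 at 148.

Opt5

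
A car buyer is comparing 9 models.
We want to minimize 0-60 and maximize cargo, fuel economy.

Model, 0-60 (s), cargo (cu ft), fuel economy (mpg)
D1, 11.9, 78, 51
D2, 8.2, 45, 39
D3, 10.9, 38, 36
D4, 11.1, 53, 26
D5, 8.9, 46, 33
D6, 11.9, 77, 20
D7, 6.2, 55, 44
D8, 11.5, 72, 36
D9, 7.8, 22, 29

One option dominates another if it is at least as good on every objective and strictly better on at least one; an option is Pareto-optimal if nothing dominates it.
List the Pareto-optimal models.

D1, D7, D8

D1: not dominated (best cargo).
D2: dominated by D7 (0-60 6.2≤8.2, cargo 55≥45, fuel economy 44≥39).
D3: dominated by D2 (0-60 8.2≤10.9, cargo 45≥38, fuel economy 39≥36).
D4: dominated by D7 (0-60 6.2≤11.1, cargo 55≥53, fuel economy 44≥26).
D5: dominated by D7 (0-60 6.2≤8.9, cargo 55≥46, fuel economy 44≥33).
D6: dominated by D1 (0-60 11.9≤11.9, cargo 78≥77, fuel economy 51≥20).
D7: not dominated (best 0-60).
D8: not dominated.
D9: dominated by D7 (0-60 6.2≤7.8, cargo 55≥22, fuel economy 44≥29).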